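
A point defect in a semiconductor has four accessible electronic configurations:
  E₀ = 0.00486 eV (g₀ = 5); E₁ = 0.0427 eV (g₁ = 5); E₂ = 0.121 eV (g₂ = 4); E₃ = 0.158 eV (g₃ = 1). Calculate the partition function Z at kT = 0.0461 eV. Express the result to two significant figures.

Z = 6.8

Eᵢ/kT = 0.1054, 0.9262, 2.625, 3.427.
Z = Σ gᵢe^(−Eᵢ/kT) = 5·e^(−0.1054) + 5·e^(−0.9262) + 4·e^(−2.625) + 1·e^(−3.427) = 4.500 + 1.980 + 0.2898 + 0.03248 = 6.802.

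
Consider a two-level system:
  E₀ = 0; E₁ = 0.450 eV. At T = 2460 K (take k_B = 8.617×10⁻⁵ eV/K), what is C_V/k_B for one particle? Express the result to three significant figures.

0.430

k_BT = 8.617×10⁻⁵ × 2460 K = 0.21198 eV.
Eᵢ/kT = 0, 2.1228.
Z = Σ e^(−Eᵢ/kT) = e^(−0) + e^(−2.1228) = 1.0000 + 0.11970 = 1.1197.
⟨E⟩ = 0.048107 eV, ⟨E²⟩ = 0.021648 eV².
C_V/k_B = (⟨E²⟩ − ⟨E⟩²)/(kT)² = (0.021648 − 0.0023143)/0.044936 = 0.430.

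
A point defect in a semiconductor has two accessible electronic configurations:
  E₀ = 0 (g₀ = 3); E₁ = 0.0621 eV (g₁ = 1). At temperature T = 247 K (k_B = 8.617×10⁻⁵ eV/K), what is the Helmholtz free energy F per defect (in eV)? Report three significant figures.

k_BT = 8.617×10⁻⁵ × 247 K = 0.021284 eV.
Eᵢ/kT = 0, 2.9177.
Z = Σ gᵢe^(−Eᵢ/kT) = 3·e^(−0) + 1·e^(−2.9177) = 3.0000 + 0.054058 = 3.0541.
F = −kT ln Z = −0.021284 × ln(3.0541) = −0.021284 × 1.1165 = -0.0238 eV.

-0.0238 eV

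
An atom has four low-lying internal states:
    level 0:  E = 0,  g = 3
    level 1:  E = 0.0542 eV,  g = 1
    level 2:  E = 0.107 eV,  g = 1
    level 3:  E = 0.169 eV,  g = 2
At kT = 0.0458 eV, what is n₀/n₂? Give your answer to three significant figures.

31.0

n₀/n₂ = (g₀/g₂) exp[−(E₀−E₂)/kT] = (3/1) × exp(−(-0.107 eV)/(0.0458 eV)) = (3/1) × exp(2.3362) = 31.0.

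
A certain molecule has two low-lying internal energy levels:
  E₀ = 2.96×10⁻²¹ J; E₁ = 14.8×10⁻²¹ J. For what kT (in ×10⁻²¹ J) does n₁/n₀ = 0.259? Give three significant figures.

n₁/n₀ = exp[−(E₁−E₀)/kT] = 0.259.
⇒ (E₁−E₀)/kT = ln(1/0.259) = ln(3.8610) = 1.3509.
kT = 11.84 ×10⁻²¹ J / 1.3509 = 8.76 ×10⁻²¹ J.

8.76 ×10⁻²¹ J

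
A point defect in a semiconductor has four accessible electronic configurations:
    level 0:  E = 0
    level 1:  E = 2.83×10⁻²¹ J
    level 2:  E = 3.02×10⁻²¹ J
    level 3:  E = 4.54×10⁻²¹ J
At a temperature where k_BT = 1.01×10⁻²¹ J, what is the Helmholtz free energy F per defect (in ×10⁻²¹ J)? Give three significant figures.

Eᵢ/kT = 0, 2.8020, 2.9901, 4.4950.
Z = Σ e^(−Eᵢ/kT) = e^(−0) + e^(−2.8020) + e^(−2.9901) + e^(−4.4950) = 1.0000 + 0.060689 + 0.050282 + 0.011165 = 1.1221.
F = −kT ln Z = −1.01 × ln(1.1221) = −1.01 × 0.11520 = -0.116 ×10⁻²¹ J.

-0.116 ×10⁻²¹ J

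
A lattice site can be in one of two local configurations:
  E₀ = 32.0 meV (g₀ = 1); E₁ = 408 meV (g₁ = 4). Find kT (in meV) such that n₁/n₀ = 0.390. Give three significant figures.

n₁/n₀ = (g₁/g₀) exp[−(E₁−E₀)/kT] = 0.390.
⇒ (E₁−E₀)/kT = ln((4/1)/0.390) = ln(10.256) = 2.3279.
kT = 376.0 meV / 2.3279 = 162 meV.

162 meV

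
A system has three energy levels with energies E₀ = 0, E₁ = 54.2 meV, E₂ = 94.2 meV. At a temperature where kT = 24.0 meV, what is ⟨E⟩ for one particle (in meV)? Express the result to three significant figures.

6.69 meV

Eᵢ/kT = 0, 2.2583, 3.9250.
Z = Σ e^(−Eᵢ/kT) = e^(−0) + e^(−2.2583) + e^(−3.9250) = 1.0000 + 0.10453 + 0.019742 = 1.1243.
⟨E⟩ = Σ Eᵢ e^(−Eᵢ/kT) / Z = (0·1.0000 + 54.2·0.10453 + 94.2·0.019742) / 1.1243 = 6.69 meV.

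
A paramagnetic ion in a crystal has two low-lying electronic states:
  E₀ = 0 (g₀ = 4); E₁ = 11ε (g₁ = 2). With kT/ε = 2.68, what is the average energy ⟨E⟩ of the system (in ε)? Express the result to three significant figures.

Eᵢ/kT = 0, 4.1045.
Z = Σ gᵢe^(−Eᵢ/kT) = 4·e^(−0) + 2·e^(−4.1045) = 4.0000 + 0.032997 = 4.0330.
⟨E⟩ = Σ Eᵢ gᵢe^(−Eᵢ/kT) / Z = (0·4.0000 + 11·0.032997) / 4.0330 = 0.0900 ε.

0.0900 ε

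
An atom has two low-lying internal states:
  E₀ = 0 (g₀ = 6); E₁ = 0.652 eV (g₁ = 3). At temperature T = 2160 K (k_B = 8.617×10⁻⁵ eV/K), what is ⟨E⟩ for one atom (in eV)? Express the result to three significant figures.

0.00967 eV

k_BT = 8.617×10⁻⁵ × 2160 K = 0.18613 eV.
Eᵢ/kT = 0, 3.5029.
Z = Σ gᵢe^(−Eᵢ/kT) = 6·e^(−0) + 3·e^(−3.5029) = 6.0000 + 0.090330 = 6.0903.
⟨E⟩ = Σ Eᵢ gᵢe^(−Eᵢ/kT) / Z = (0·6.0000 + 0.652·0.090330) / 6.0903 = 0.00967 eV.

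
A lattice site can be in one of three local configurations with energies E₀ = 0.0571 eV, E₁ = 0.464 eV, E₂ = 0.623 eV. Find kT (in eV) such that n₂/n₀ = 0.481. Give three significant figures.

n₂/n₀ = exp[−(E₂−E₀)/kT] = 0.481.
⇒ (E₂−E₀)/kT = ln(1/0.481) = ln(2.0790) = 0.73189.
kT = 0.5659 eV / 0.73189 = 0.773 eV.

0.773 eV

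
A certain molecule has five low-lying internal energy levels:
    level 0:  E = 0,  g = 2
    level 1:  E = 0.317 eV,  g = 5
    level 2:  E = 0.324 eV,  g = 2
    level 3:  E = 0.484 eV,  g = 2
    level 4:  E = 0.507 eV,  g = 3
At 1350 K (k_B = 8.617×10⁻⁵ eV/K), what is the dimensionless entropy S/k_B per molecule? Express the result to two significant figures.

k_BT = 8.617×10⁻⁵ × 1350 K = 0.1163 eV.
Eᵢ/kT = 0, 2.726, 2.786, 4.162, 4.359.
Z = Σ gᵢe^(−Eᵢ/kT) = 2·e^(−0) + 5·e^(−2.726) + 2·e^(−2.786) + 2·e^(−4.162) + 3·e^(−4.359) = 2.000 + 0.3274 + 0.1233 + 0.03115 + 0.03837 = 2.520.
⟨E⟩ = Σ EᵢPᵢ = 0.07074 eV.
S/k_B = ln Z + ⟨E⟩/kT = ln(2.520) + 0.07074/0.1163 = 0.9243 + 0.6083 = 1.5.

1.5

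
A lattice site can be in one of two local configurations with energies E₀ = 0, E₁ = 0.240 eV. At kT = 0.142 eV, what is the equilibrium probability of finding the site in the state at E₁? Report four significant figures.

0.1558

Eᵢ/kT = 0, 1.69014.
Z = Σ e^(−Eᵢ/kT) = e^(−0) + e^(−1.69014) = 1.00000 + 0.184494 = 1.18449.
P₁ = e^(−E₁/kT) / Z = 0.184494/1.18449 = 0.1558.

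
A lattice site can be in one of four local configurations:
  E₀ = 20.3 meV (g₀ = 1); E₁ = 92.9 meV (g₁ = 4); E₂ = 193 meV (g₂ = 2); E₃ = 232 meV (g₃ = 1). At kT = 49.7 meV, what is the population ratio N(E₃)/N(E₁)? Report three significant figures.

n₃/n₁ = (g₃/g₁) exp[−(E₃−E₁)/kT] = (1/4) × exp(−(139.1 meV)/(49.7 meV)) = (1/4) × exp(-2.7988) = 0.0152.

0.0152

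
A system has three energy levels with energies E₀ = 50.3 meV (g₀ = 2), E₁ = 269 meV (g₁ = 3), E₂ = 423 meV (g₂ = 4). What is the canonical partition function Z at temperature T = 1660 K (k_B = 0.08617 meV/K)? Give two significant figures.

Z = 2.1

k_BT = 0.08617 × 1660 K = 143.0 meV.
Eᵢ/kT = 0.3517, 1.881, 2.958.
Z = Σ gᵢe^(−Eᵢ/kT) = 2·e^(−0.3517) + 3·e^(−1.881) + 4·e^(−2.958) = 1.407 + 0.4573 + 0.2077 = 2.072.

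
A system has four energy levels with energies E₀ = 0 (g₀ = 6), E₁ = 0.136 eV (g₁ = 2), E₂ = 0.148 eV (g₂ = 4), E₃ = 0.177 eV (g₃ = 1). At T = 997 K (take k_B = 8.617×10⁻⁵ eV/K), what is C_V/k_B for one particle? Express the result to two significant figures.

0.42

k_BT = 8.617×10⁻⁵ × 997 K = 0.08591 eV.
Eᵢ/kT = 0, 1.583, 1.723, 2.060.
Z = Σ gᵢe^(−Eᵢ/kT) = 6·e^(−0) + 2·e^(−1.583) + 4·e^(−1.723) + 1·e^(−2.060) = 6.000 + 0.4107 + 0.7141 + 0.1275 = 7.252.
⟨E⟩ = 0.02539 eV, ⟨E²⟩ = 0.003755 eV².
C_V/k_B = (⟨E²⟩ − ⟨E⟩²)/(kT)² = (0.003755 − 0.0006447)/0.007381 = 0.42.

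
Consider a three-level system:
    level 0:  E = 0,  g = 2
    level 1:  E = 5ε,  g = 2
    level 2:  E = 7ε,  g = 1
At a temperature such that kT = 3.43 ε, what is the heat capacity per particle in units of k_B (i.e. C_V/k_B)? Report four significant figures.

Eᵢ/kT = 0, 1.45773, 2.04082.
Z = Σ gᵢe^(−Eᵢ/kT) = 2·e^(−0) + 2·e^(−1.45773) + 1·e^(−2.04082) = 2.00000 + 0.465528 + 0.129922 = 2.59545.
⟨E⟩ = 1.24722 ε, ⟨E²⟩ = 6.93690 ε².
C_V/k_B = (⟨E²⟩ − ⟨E⟩²)/(kT)² = (6.93690 − 1.55556)/11.7649 = 0.4574.

0.4574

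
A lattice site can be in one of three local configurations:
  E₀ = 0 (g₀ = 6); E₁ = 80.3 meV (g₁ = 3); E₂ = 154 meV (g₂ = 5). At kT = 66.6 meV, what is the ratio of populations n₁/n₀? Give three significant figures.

0.150

n₁/n₀ = (g₁/g₀) exp[−(E₁−E₀)/kT] = (3/6) × exp(−(80.3 meV)/(66.6 meV)) = (3/6) × exp(-1.2057) = 0.150.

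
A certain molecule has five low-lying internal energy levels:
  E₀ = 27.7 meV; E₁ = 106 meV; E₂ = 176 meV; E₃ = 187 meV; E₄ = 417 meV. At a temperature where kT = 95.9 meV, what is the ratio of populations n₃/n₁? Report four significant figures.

n₃/n₁ = exp[−(E₃−E₁)/kT] = exp(−(81 meV)/(95.9 meV)) = exp(-0.844630) = 0.4297.

0.4297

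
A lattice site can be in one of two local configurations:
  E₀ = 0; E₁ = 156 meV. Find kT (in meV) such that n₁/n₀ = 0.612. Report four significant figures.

n₁/n₀ = exp[−(E₁−E₀)/kT] = 0.612.
⇒ (E₁−E₀)/kT = ln(1/0.612) = ln(1.63399) = 0.491025.
kT = 156 meV / 0.491025 = 317.7 meV.

317.7 meV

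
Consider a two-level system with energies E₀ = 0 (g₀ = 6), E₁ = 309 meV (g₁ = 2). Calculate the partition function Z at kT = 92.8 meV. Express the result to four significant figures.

Eᵢ/kT = 0, 3.32974.
Z = Σ gᵢe^(−Eᵢ/kT) = 6·e^(−0) + 2·e^(−3.32974) = 6.00000 + 0.0716048 = 6.07160.

Z = 6.072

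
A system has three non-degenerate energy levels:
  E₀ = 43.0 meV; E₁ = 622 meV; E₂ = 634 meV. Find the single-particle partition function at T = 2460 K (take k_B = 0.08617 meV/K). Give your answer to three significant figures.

k_BT = 0.08617 × 2460 K = 211.98 meV.
Eᵢ/kT = 0.20285, 2.9342, 2.9908.
Z = Σ e^(−Eᵢ/kT) = e^(−0.20285) + e^(−2.9342) + e^(−2.9908) = 0.81640 + 0.053173 + 0.050247 = 0.91982.

Z = 0.920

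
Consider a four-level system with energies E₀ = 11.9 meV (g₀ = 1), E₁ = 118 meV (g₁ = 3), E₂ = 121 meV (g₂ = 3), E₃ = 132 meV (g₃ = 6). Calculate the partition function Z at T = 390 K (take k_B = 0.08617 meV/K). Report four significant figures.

Z = 0.9914

k_BT = 0.08617 × 390 K = 33.6063 meV.
Eᵢ/kT = 0.354100, 3.51125, 3.60052, 3.92783.
Z = Σ gᵢe^(−Eᵢ/kT) = 1·e^(−0.354100) + 3·e^(−3.51125) + 3·e^(−3.60052) + 6·e^(−3.92783) = 0.701805 + 0.0895787 + 0.0819286 + 0.118118 = 0.991430.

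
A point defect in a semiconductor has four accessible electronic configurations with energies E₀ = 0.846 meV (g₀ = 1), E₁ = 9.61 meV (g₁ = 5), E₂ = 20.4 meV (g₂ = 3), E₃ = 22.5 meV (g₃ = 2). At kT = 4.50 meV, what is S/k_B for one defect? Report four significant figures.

Eᵢ/kT = 0.188000, 2.13556, 4.53333, 5.00000.
Z = Σ gᵢe^(−Eᵢ/kT) = 1·e^(−0.188000) + 5·e^(−2.13556) + 3·e^(−4.53333) + 2·e^(−5.00000) = 0.828615 + 0.590892 + 0.0322345 + 0.0134759 = 1.46522.
⟨E⟩ = Σ EᵢPᵢ = 5.00967 meV.
S/k_B = ln Z + ⟨E⟩/kT = ln(1.46522) + 5.00967/4.50 = 0.382005 + 1.11326 = 1.495.

1.495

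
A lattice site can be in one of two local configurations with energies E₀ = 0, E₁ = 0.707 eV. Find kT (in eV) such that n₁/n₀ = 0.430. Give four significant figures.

n₁/n₀ = exp[−(E₁−E₀)/kT] = 0.430.
⇒ (E₁−E₀)/kT = ln(1/0.430) = ln(2.32558) = 0.843969.
kT = 0.707 eV / 0.843969 = 0.8377 eV.

0.8377 eV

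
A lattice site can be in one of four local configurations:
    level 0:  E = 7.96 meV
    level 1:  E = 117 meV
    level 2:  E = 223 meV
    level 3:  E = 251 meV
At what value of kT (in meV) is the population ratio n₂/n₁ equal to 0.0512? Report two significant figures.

36 meV

n₂/n₁ = exp[−(E₂−E₁)/kT] = 0.0512.
⇒ (E₂−E₁)/kT = ln(1/0.0512) = ln(19.53) = 2.972.
kT = 106 meV / 2.972 = 36 meV.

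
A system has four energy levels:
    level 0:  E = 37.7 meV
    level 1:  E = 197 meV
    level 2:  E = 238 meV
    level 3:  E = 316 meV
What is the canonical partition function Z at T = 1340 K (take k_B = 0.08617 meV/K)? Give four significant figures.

Z = 1.095

k_BT = 0.08617 × 1340 K = 115.468 meV.
Eᵢ/kT = 0.326497, 1.70610, 2.06118, 2.73669.
Z = Σ e^(−Eᵢ/kT) = e^(−0.326497) + e^(−1.70610) + e^(−2.06118) + e^(−2.73669) = 0.721447 + 0.181573 + 0.127304 + 0.0647844 = 1.09511.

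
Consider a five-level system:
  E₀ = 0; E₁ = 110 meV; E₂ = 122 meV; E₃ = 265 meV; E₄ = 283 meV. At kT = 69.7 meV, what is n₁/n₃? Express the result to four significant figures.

9.243

n₁/n₃ = exp[−(E₁−E₃)/kT] = exp(−(-155 meV)/(69.7 meV)) = exp(2.22382) = 9.243.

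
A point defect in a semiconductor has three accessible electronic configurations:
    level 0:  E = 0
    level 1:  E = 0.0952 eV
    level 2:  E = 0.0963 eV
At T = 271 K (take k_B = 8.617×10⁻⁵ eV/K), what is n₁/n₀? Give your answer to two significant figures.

k_BT = 8.617×10⁻⁵ × 271 K = 0.02335 eV.
n₁/n₀ = exp[−(E₁−E₀)/kT] = exp(−(0.0952 eV)/(0.02335 eV)) = exp(-4.077) = 0.017.

0.017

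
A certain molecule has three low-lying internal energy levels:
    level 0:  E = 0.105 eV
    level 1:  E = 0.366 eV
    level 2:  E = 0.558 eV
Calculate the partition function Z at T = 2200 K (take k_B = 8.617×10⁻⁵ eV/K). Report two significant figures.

k_BT = 8.617×10⁻⁵ × 2200 K = 0.1896 eV.
Eᵢ/kT = 0.5538, 1.930, 2.943.
Z = Σ e^(−Eᵢ/kT) = e^(−0.5538) + e^(−1.930) + e^(−2.943) = 0.5748 + 0.1451 + 0.05271 = 0.7726.

Z = 0.77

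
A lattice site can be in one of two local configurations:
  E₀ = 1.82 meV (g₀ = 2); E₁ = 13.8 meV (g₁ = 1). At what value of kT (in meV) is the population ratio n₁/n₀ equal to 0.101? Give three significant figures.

n₁/n₀ = (g₁/g₀) exp[−(E₁−E₀)/kT] = 0.101.
⇒ (E₁−E₀)/kT = ln((1/2)/0.101) = ln(4.9505) = 1.5995.
kT = 11.98 meV / 1.5995 = 7.49 meV.

7.49 meV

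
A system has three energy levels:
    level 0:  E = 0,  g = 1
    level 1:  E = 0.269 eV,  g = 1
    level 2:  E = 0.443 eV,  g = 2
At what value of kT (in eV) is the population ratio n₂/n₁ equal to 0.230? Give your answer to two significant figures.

0.080 eV

n₂/n₁ = (g₂/g₁) exp[−(E₂−E₁)/kT] = 0.230.
⇒ (E₂−E₁)/kT = ln((2/1)/0.230) = ln(8.696) = 2.163.
kT = 0.174 eV / 2.163 = 0.080 eV.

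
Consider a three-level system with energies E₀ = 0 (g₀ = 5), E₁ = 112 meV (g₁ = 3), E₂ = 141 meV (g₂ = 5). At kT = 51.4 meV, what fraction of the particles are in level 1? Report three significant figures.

Eᵢ/kT = 0, 2.1790, 2.7432.
Z = Σ gᵢe^(−Eᵢ/kT) = 5·e^(−0) + 3·e^(−2.1790) + 5·e^(−2.7432) = 5.0000 + 0.33946 + 0.32182 = 5.6613.
P₁ = g₁ e^(−E₁/kT) / Z = 0.33946/5.6613 = 0.0600.

0.0600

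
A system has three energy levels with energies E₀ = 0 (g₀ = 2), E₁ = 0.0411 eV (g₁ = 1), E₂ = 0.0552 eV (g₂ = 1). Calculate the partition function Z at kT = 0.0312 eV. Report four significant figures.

Eᵢ/kT = 0, 1.31731, 1.76923.
Z = Σ gᵢe^(−Eᵢ/kT) = 2·e^(−0) + 1·e^(−1.31731) + 1·e^(−1.76923) = 2.00000 + 0.267855 + 0.170464 = 2.43832.

Z = 2.438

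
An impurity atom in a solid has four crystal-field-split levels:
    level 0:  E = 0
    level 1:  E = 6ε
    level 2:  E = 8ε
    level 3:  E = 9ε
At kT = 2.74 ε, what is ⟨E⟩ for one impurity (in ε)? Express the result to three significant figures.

Eᵢ/kT = 0, 2.1898, 2.9197, 3.2847.
Z = Σ e^(−Eᵢ/kT) = e^(−0) + e^(−2.1898) + e^(−2.9197) + e^(−3.2847) = 1.0000 + 0.11194 + 0.053950 + 0.037452 = 1.2033.
⟨E⟩ = Σ Eᵢ e^(−Eᵢ/kT) / Z = (0·1.0000 + 6·0.11194 + 8·0.053950 + 9·0.037452) / 1.2033 = 1.20 ε.

1.20 ε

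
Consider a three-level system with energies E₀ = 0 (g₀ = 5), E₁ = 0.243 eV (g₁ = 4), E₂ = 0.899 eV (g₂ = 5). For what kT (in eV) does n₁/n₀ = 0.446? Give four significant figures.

n₁/n₀ = (g₁/g₀) exp[−(E₁−E₀)/kT] = 0.446.
⇒ (E₁−E₀)/kT = ln((4/5)/0.446) = ln(1.79372) = 0.584292.
kT = 0.243 eV / 0.584292 = 0.4159 eV.

0.4159 eV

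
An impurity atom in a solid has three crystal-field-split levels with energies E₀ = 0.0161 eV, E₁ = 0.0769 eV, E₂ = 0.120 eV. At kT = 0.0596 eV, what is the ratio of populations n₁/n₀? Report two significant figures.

0.36

n₁/n₀ = exp[−(E₁−E₀)/kT] = exp(−(0.0608 eV)/(0.0596 eV)) = exp(-1.020) = 0.36.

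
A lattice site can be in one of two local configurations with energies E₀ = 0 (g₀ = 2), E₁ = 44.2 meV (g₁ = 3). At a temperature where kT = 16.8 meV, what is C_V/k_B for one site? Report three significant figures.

Eᵢ/kT = 0, 2.6310.
Z = Σ gᵢe^(−Eᵢ/kT) = 2·e^(−0) + 3·e^(−2.6310) = 2.0000 + 0.21602 = 2.2160.
⟨E⟩ = 4.3087 meV, ⟨E²⟩ = 190.44 meV².
C_V/k_B = (⟨E²⟩ − ⟨E⟩²)/(kT)² = (190.44 − 18.565)/282.24 = 0.609.

0.609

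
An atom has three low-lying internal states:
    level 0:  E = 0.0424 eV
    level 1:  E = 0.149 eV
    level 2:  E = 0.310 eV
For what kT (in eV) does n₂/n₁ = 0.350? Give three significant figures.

n₂/n₁ = exp[−(E₂−E₁)/kT] = 0.350.
⇒ (E₂−E₁)/kT = ln(1/0.350) = ln(2.8571) = 1.0498.
kT = 0.161 eV / 1.0498 = 0.153 eV.

0.153 eV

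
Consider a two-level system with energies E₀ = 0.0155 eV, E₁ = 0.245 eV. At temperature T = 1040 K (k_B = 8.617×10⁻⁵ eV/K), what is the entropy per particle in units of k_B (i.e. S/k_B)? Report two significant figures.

k_BT = 8.617×10⁻⁵ × 1040 K = 0.08962 eV.
Eᵢ/kT = 0.1730, 2.734.
Z = Σ e^(−Eᵢ/kT) = e^(−0.1730) + e^(−2.734) = 0.8411 + 0.06496 = 0.9061.
⟨E⟩ = Σ EᵢPᵢ = 0.03195 eV.
S/k_B = ln Z + ⟨E⟩/kT = ln(0.9061) + 0.03195/0.08962 = -0.09861 + 0.3565 = 0.26.

0.26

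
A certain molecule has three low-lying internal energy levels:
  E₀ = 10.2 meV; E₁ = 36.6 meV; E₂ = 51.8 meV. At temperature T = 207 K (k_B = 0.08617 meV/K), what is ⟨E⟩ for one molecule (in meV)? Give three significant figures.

k_BT = 0.08617 × 207 K = 17.837 meV.
Eᵢ/kT = 0.57185, 2.0519, 2.9041.
Z = Σ e^(−Eᵢ/kT) = e^(−0.57185) + e^(−2.0519) + e^(−2.9041) = 0.56448 + 0.12849 + 0.054798 = 0.74777.
⟨E⟩ = Σ Eᵢ e^(−Eᵢ/kT) / Z = (10.2·0.56448 + 36.6·0.12849 + 51.8·0.054798) / 0.74777 = 17.8 meV.

17.8 meV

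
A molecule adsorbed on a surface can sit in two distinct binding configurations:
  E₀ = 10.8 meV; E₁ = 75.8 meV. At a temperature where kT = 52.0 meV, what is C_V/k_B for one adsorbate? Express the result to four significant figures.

Eᵢ/kT = 0.207692, 1.45769.
Z = Σ e^(−Eᵢ/kT) = e^(−0.207692) + e^(−1.45769) = 0.812457 + 0.232773 = 1.04523.
⟨E⟩ = 25.2755 meV, ⟨E²⟩ = 1370.22 meV².
C_V/k_B = (⟨E²⟩ − ⟨E⟩²)/(kT)² = (1370.22 − 638.851)/2704.00 = 0.2705.

0.2705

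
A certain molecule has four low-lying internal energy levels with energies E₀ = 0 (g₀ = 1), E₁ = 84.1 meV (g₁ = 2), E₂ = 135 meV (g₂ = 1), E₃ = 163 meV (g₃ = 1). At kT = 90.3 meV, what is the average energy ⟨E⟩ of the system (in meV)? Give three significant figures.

56.7 meV

Eᵢ/kT = 0, 0.93134, 1.4950, 1.8051.
Z = Σ gᵢe^(−Eᵢ/kT) = 1·e^(−0) + 2·e^(−0.93134) + 1·e^(−1.4950) + 1·e^(−1.8051) = 1.0000 + 0.78805 + 0.22425 + 0.16446 = 2.1768.
⟨E⟩ = Σ Eᵢ gᵢe^(−Eᵢ/kT) / Z = (0·1.0000 + 84.1·0.78805 + 135·0.22425 + 163·0.16446) / 2.1768 = 56.7 meV.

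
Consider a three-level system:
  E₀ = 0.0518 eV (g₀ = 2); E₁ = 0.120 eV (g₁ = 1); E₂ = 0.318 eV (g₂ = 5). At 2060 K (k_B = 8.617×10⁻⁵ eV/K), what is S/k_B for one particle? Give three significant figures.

k_BT = 8.617×10⁻⁵ × 2060 K = 0.17751 eV.
Eᵢ/kT = 0.29181, 0.67602, 1.7914.
Z = Σ gᵢe^(−Eᵢ/kT) = 2·e^(−0.29181) + 1·e^(−0.67602) + 5·e^(−1.7914) = 1.4938 + 0.50864 + 0.83363 = 2.8361.
⟨E⟩ = Σ EᵢPᵢ = 0.14228 eV.
S/k_B = ln Z + ⟨E⟩/kT = ln(2.8361) + 0.14228/0.17751 = 1.0424 + 0.80153 = 1.84.

1.84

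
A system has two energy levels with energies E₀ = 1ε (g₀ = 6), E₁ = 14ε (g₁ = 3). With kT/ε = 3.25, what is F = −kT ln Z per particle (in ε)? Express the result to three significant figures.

-4.85 ε

Eᵢ/kT = 0.30769, 4.3077.
Z = Σ gᵢe^(−Eᵢ/kT) = 6·e^(−0.30769) + 3·e^(−4.3077) = 4.4109 + 0.040393 = 4.4513.
F = −kT ln Z = −3.25 × ln(4.4513) = −3.25 × 1.4932 = -4.85 ε.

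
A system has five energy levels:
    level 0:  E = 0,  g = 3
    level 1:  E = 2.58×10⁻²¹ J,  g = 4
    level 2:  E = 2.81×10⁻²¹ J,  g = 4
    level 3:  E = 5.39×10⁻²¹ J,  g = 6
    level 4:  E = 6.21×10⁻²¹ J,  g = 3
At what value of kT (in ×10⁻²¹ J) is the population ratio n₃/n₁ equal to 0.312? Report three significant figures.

1.79 ×10⁻²¹ J

n₃/n₁ = (g₃/g₁) exp[−(E₃−E₁)/kT] = 0.312.
⇒ (E₃−E₁)/kT = ln((6/4)/0.312) = ln(4.8077) = 1.5702.
kT = 2.81 ×10⁻²¹ J / 1.5702 = 1.79 ×10⁻²¹ J.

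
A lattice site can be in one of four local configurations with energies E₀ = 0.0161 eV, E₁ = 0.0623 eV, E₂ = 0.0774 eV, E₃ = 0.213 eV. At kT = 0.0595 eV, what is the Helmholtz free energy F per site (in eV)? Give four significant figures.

Eᵢ/kT = 0.270588, 1.04706, 1.30084, 3.57983.
Z = Σ e^(−Eᵢ/kT) = e^(−0.270588) + e^(−1.04706) + e^(−1.30084) + e^(−3.57983) = 0.762931 + 0.350968 + 0.272303 + 0.0278804 = 1.41408.
F = −kT ln Z = −0.0595 × ln(1.41408) = −0.0595 × 0.346479 = -0.02062 eV.

-0.02062 eV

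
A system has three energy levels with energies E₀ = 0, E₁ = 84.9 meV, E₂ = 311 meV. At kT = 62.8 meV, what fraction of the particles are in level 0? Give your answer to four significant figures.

0.7900

Eᵢ/kT = 0, 1.35191, 4.95223.
Z = Σ e^(−Eᵢ/kT) = e^(−0) + e^(−1.35191) + e^(−4.95223) = 1.00000 + 0.258746 + 0.00706763 = 1.26581.
P₀ = e^(−E₀/kT) / Z = 1.00000/1.26581 = 0.7900.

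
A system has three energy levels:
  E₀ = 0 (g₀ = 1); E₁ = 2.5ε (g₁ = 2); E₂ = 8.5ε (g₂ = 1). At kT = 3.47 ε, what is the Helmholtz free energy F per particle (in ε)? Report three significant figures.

Eᵢ/kT = 0, 0.72046, 2.4496.
Z = Σ gᵢe^(−Eᵢ/kT) = 1·e^(−0) + 2·e^(−0.72046) + 1·e^(−2.4496) = 1.0000 + 0.97306 + 0.086328 = 2.0594.
F = −kT ln Z = −3.47 × ln(2.0594) = −3.47 × 0.72241 = -2.51 ε.

-2.51 ε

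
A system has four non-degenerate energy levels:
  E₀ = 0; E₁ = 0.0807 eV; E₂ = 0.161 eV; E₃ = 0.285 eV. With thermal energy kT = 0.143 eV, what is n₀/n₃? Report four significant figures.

n₀/n₃ = exp[−(E₀−E₃)/kT] = exp(−(-0.285 eV)/(0.143 eV)) = exp(1.99301) = 7.338.

7.338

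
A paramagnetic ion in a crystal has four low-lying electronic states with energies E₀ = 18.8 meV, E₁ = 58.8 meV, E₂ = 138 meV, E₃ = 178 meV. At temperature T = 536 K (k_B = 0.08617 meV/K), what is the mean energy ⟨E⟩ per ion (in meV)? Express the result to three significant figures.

39.0 meV

k_BT = 0.08617 × 536 K = 46.187 meV.
Eᵢ/kT = 0.40704, 1.2731, 2.9879, 3.8539.
Z = Σ e^(−Eᵢ/kT) = e^(−0.40704) + e^(−1.2731) + e^(−2.9879) + e^(−3.8539) = 0.66562 + 0.27996 + 0.050393 + 0.021197 = 1.0172.
⟨E⟩ = Σ Eᵢ e^(−Eᵢ/kT) / Z = (18.8·0.66562 + 58.8·0.27996 + 138·0.050393 + 178·0.021197) / 1.0172 = 39.0 meV.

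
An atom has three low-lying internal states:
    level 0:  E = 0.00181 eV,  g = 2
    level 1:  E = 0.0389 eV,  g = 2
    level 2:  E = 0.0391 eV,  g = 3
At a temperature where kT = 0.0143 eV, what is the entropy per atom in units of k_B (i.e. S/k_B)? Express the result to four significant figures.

Eᵢ/kT = 0.126573, 2.72028, 2.73427.
Z = Σ gᵢe^(−Eᵢ/kT) = 2·e^(−0.126573) + 2·e^(−2.72028) + 3·e^(−2.73427) = 1.76222 + 0.131713 + 0.194824 = 2.08876.
⟨E⟩ = Σ EᵢPᵢ = 0.00762695 eV.
S/k_B = ln Z + ⟨E⟩/kT = ln(2.08876) + 0.00762695/0.0143 = 0.736571 + 0.533353 = 1.270.

1.270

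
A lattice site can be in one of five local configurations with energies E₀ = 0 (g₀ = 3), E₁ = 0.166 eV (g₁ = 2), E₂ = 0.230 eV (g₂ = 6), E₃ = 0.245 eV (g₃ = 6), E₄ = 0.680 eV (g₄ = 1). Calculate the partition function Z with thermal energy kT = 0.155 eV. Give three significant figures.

Z = 6.29

Eᵢ/kT = 0, 1.0710, 1.4839, 1.5806, 4.3871.
Z = Σ gᵢe^(−Eᵢ/kT) = 3·e^(−0) + 2·e^(−1.0710) + 6·e^(−1.4839) + 6·e^(−1.5806) + 1·e^(−4.3871) = 3.0000 + 0.68533 + 1.3605 + 1.2351 + 0.012437 = 6.2934.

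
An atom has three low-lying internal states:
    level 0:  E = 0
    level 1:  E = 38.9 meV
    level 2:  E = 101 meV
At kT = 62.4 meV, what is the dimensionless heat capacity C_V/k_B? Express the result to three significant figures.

0.277

Eᵢ/kT = 0, 0.62340, 1.6186.
Z = Σ e^(−Eᵢ/kT) = e^(−0) + e^(−0.62340) + e^(−1.6186) = 1.0000 + 0.53612 + 0.19818 = 1.7343.
⟨E⟩ = 23.566 meV, ⟨E²⟩ = 1633.5 meV².
C_V/k_B = (⟨E²⟩ − ⟨E⟩²)/(kT)² = (1633.5 − 555.36)/3893.8 = 0.277.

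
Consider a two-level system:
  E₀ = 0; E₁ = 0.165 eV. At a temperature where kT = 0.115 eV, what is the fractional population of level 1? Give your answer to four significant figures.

Eᵢ/kT = 0, 1.43478.
Z = Σ e^(−Eᵢ/kT) = e^(−0) + e^(−1.43478) = 1.00000 + 0.238168 = 1.23817.
P₁ = e^(−E₁/kT) / Z = 0.238168/1.23817 = 0.1924.

0.1924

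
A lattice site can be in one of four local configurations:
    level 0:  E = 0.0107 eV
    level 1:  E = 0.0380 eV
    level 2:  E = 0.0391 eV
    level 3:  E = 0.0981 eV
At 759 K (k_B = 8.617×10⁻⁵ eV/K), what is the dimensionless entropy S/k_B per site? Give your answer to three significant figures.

k_BT = 8.617×10⁻⁵ × 759 K = 0.065403 eV.
Eᵢ/kT = 0.16360, 0.58101, 0.59783, 1.4999.
Z = Σ e^(−Eᵢ/kT) = e^(−0.16360) + e^(−0.58101) + e^(−0.59783) + e^(−1.4999) = 0.84908 + 0.55933 + 0.55000 + 0.22315 = 2.1816.
⟨E⟩ = Σ EᵢPᵢ = 0.033799 eV.
S/k_B = ln Z + ⟨E⟩/kT = ln(2.1816) + 0.033799/0.065403 = 0.78006 + 0.51678 = 1.30.

1.30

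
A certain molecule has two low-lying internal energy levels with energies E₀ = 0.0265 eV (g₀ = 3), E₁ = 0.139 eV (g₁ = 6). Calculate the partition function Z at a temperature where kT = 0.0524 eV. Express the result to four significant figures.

Eᵢ/kT = 0.505725, 2.65267.
Z = Σ gᵢe^(−Eᵢ/kT) = 3·e^(−0.505725) + 6·e^(−2.65267) = 1.80920 + 0.422777 = 2.23198.

Z = 2.232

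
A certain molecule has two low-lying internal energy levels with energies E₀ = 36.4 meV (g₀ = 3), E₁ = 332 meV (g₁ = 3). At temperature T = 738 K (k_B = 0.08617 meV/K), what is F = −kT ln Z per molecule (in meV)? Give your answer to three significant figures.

-34.1 meV

k_BT = 0.08617 × 738 K = 63.593 meV.
Eᵢ/kT = 0.57239, 5.2207.
Z = Σ gᵢe^(−Eᵢ/kT) = 3·e^(−0.57239) + 3·e^(−5.2207) = 1.6925 + 0.016211 = 1.7087.
F = −kT ln Z = −63.593 × ln(1.7087) = −63.593 × 0.53573 = -34.1 meV.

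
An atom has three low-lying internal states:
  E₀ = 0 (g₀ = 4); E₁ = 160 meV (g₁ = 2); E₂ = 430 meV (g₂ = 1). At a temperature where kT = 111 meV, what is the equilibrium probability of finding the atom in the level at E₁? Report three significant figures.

0.105

Eᵢ/kT = 0, 1.4414, 3.8739.
Z = Σ gᵢe^(−Eᵢ/kT) = 4·e^(−0) + 2·e^(−1.4414) + 1·e^(−3.8739) = 4.0000 + 0.47319 + 0.020777 = 4.4940.
P₁ = g₁ e^(−E₁/kT) / Z = 0.47319/4.4940 = 0.105.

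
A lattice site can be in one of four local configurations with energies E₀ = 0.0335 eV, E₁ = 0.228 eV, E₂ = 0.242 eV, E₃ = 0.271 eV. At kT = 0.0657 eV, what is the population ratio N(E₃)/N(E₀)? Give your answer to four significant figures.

n₃/n₀ = exp[−(E₃−E₀)/kT] = exp(−(0.2375 eV)/(0.0657 eV)) = exp(-3.61492) = 0.02692.

0.02692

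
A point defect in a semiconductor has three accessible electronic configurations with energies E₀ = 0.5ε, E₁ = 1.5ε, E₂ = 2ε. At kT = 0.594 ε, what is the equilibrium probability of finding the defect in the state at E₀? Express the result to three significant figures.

Eᵢ/kT = 0.84175, 2.5253, 3.3670.
Z = Σ e^(−Eᵢ/kT) = e^(−0.84175) + e^(−2.5253) + e^(−3.3670) = 0.43096 + 0.080034 + 0.034493 = 0.54549.
P₀ = e^(−E₀/kT) / Z = 0.43096/0.54549 = 0.790.

0.790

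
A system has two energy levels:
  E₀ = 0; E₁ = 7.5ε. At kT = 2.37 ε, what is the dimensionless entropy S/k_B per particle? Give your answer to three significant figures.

Eᵢ/kT = 0, 3.1646.
Z = Σ e^(−Eᵢ/kT) = e^(−0) + e^(−3.1646) = 1.0000 + 0.042231 = 1.0422.
⟨E⟩ = Σ EᵢPᵢ = 0.30391 ε.
S/k_B = ln Z + ⟨E⟩/kT = ln(1.0422) + 0.30391/2.37 = 0.041334 + 0.12823 = 0.170.

0.170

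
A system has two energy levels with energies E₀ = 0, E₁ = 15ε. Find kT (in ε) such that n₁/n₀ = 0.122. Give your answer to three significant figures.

n₁/n₀ = exp[−(E₁−E₀)/kT] = 0.122.
⇒ (E₁−E₀)/kT = ln(1/0.122) = ln(8.1967) = 2.1037.
kT = 15ε / 2.1037 = 7.13 ε.

7.13 ε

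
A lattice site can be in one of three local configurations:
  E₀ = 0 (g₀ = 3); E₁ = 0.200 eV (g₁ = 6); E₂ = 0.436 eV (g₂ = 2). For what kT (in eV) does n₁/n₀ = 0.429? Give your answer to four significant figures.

n₁/n₀ = (g₁/g₀) exp[−(E₁−E₀)/kT] = 0.429.
⇒ (E₁−E₀)/kT = ln((6/3)/0.429) = ln(4.66200) = 1.53944.
kT = 0.200 eV / 1.53944 = 0.1299 eV.

0.1299 eV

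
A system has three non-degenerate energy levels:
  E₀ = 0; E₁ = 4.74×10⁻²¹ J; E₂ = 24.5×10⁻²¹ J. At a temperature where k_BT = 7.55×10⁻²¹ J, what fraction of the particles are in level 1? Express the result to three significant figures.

Eᵢ/kT = 0, 0.62781, 3.2450.
Z = Σ e^(−Eᵢ/kT) = e^(−0) + e^(−0.62781) + e^(−3.2450) = 1.0000 + 0.53376 + 0.038969 = 1.5727.
P₁ = e^(−E₁/kT) / Z = 0.53376/1.5727 = 0.339.

0.339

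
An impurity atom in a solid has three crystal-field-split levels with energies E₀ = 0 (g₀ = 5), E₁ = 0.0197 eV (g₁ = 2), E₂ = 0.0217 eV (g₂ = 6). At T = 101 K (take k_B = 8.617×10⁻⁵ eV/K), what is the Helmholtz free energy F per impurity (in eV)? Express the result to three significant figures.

k_BT = 8.617×10⁻⁵ × 101 K = 0.0087032 eV.
Eᵢ/kT = 0, 2.2635, 2.4933.
Z = Σ gᵢe^(−Eᵢ/kT) = 5·e^(−0) + 2·e^(−2.2635) + 6·e^(−2.4933) = 5.0000 + 0.20797 + 0.49582 = 5.7038.
F = −kT ln Z = −0.0087032 × ln(5.7038) = −0.0087032 × 1.7411 = -0.0152 eV.

-0.0152 eV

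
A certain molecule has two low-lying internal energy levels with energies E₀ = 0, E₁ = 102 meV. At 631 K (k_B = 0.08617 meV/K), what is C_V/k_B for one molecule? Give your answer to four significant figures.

0.4054

k_BT = 0.08617 × 631 K = 54.3733 meV.
Eᵢ/kT = 0, 1.87592.
Z = Σ e^(−Eᵢ/kT) = e^(−0) + e^(−1.87592) = 1.00000 + 0.153214 = 1.15321.
⟨E⟩ = 13.5516 meV, ⟨E²⟩ = 1382.26 meV².
C_V/k_B = (⟨E²⟩ − ⟨E⟩²)/(kT)² = (1382.26 − 183.646)/2956.46 = 0.4054.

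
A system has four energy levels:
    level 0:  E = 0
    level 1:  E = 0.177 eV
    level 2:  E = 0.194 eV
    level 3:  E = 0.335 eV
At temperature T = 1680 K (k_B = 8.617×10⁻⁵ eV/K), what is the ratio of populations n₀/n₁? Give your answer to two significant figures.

3.4

k_BT = 8.617×10⁻⁵ × 1680 K = 0.1448 eV.
n₀/n₁ = exp[−(E₀−E₁)/kT] = exp(−(-0.177 eV)/(0.1448 eV)) = exp(1.222) = 3.4.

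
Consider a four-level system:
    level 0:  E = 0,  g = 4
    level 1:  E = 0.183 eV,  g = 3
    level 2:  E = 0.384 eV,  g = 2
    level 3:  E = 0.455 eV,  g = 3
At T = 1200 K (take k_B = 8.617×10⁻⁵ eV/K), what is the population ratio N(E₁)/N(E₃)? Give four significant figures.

13.88

k_BT = 8.617×10⁻⁵ × 1200 K = 0.103404 eV.
n₁/n₃ = (g₁/g₃) exp[−(E₁−E₃)/kT] = (3/3) × exp(−(-0.272 eV)/(0.103404 eV)) = (3/3) × exp(2.63046) = 13.88.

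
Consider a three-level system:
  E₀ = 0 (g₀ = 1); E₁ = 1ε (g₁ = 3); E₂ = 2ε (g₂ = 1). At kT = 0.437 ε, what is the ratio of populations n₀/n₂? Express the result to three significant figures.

97.2

n₀/n₂ = (g₀/g₂) exp[−(E₀−E₂)/kT] = (1/1) × exp(−(-2ε)/(0.437ε)) = (1/1) × exp(4.5767) = 97.2.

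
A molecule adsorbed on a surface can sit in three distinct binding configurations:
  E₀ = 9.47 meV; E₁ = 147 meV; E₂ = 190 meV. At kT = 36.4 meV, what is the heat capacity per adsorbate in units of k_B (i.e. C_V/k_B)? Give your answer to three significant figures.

Eᵢ/kT = 0.26016, 4.0385, 5.2198.
Z = Σ e^(−Eᵢ/kT) = e^(−0.26016) + e^(−4.0385) + e^(−5.2198) = 0.77093 + 0.017624 + 0.0054084 = 0.79396.
⟨E⟩ = 13.753 meV, ⟨E²⟩ = 812.66 meV².
C_V/k_B = (⟨E²⟩ − ⟨E⟩²)/(kT)² = (812.66 − 189.15)/1325.0 = 0.471.

0.471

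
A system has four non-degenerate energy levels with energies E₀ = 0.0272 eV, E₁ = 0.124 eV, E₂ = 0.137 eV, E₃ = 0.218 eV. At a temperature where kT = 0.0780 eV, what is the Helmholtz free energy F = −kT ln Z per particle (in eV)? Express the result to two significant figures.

-0.010 eV

Eᵢ/kT = 0.3487, 1.590, 1.756, 2.795.
Z = Σ e^(−Eᵢ/kT) = e^(−0.3487) + e^(−1.590) + e^(−1.756) + e^(−2.795) = 0.7056 + 0.2039 + 0.1727 + 0.06111 = 1.143.
F = −kT ln Z = −0.0780 × ln(1.143) = −0.0780 × 0.1337 = -0.010 eV.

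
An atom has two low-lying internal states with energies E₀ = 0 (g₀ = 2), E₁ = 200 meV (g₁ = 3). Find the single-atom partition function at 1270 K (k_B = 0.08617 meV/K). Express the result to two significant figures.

Z = 2.5

k_BT = 0.08617 × 1270 K = 109.4 meV.
Eᵢ/kT = 0, 1.828.
Z = Σ gᵢe^(−Eᵢ/kT) = 2·e^(−0) + 3·e^(−1.828) = 2.000 + 0.4822 = 2.482.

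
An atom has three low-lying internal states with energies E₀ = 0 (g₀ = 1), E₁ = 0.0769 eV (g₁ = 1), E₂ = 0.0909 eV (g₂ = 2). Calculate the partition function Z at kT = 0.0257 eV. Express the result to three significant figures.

Z = 1.11

Eᵢ/kT = 0, 2.9922, 3.5370.
Z = Σ gᵢe^(−Eᵢ/kT) = 1·e^(−0) + 1·e^(−2.9922) + 2·e^(−3.5370) = 1.0000 + 0.050177 + 0.058201 = 1.1084.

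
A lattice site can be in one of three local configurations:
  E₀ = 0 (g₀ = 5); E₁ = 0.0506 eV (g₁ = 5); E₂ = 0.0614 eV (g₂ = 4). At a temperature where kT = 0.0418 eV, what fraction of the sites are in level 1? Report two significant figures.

0.20

Eᵢ/kT = 0, 1.211, 1.469.
Z = Σ gᵢe^(−Eᵢ/kT) = 5·e^(−0) + 5·e^(−1.211) + 4·e^(−1.469) = 5.000 + 1.489 + 0.9206 = 7.410.
P₁ = g₁ e^(−E₁/kT) / Z = 1.489/7.410 = 0.20.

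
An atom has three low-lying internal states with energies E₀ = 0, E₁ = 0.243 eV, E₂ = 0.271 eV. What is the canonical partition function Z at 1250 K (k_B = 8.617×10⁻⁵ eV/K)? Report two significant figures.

k_BT = 8.617×10⁻⁵ × 1250 K = 0.1077 eV.
Eᵢ/kT = 0, 2.256, 2.516.
Z = Σ e^(−Eᵢ/kT) = e^(−0) + e^(−2.256) + e^(−2.516) = 1.000 + 0.1048 + 0.08078 = 1.186.

Z = 1.2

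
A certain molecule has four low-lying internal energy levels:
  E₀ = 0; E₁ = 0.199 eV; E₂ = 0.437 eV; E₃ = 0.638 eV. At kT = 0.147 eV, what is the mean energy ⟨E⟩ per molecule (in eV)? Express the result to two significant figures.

Eᵢ/kT = 0, 1.354, 2.973, 4.340.
Z = Σ e^(−Eᵢ/kT) = e^(−0) + e^(−1.354) + e^(−2.973) + e^(−4.340) = 1.000 + 0.2582 + 0.05115 + 0.01304 = 1.322.
⟨E⟩ = Σ Eᵢ e^(−Eᵢ/kT) / Z = (0·1.000 + 0.199·0.2582 + 0.437·0.05115 + 0.638·0.01304) / 1.322 = 0.062 eV.

0.062 eV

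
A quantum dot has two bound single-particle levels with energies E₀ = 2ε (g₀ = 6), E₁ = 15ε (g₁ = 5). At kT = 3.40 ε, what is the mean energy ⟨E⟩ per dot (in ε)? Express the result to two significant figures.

Eᵢ/kT = 0.5882, 4.412.
Z = Σ gᵢe^(−Eᵢ/kT) = 6·e^(−0.5882) + 5·e^(−4.412) = 3.332 + 0.06065 = 3.393.
⟨E⟩ = Σ Eᵢ gᵢe^(−Eᵢ/kT) / Z = (2·3.332 + 15·0.06065) / 3.393 = 2.2 ε.

2.2 ε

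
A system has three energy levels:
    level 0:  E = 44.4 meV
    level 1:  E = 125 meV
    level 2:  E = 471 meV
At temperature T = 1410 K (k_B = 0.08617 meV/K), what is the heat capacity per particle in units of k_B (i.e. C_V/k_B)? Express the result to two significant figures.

0.30

k_BT = 0.08617 × 1410 K = 121.5 meV.
Eᵢ/kT = 0.3654, 1.029, 3.877.
Z = Σ e^(−Eᵢ/kT) = e^(−0.3654) + e^(−1.029) + e^(−3.877) = 0.6939 + 0.3574 + 0.02071 = 1.072.
⟨E⟩ = 79.51 meV, ⟨E²⟩ = 10770 meV².
C_V/k_B = (⟨E²⟩ − ⟨E⟩²)/(kT)² = (10770 − 6322)/14760 = 0.30.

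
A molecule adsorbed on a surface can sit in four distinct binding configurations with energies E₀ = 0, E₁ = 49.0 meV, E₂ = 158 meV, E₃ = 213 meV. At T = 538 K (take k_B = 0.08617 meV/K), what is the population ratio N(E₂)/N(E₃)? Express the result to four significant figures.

3.275

k_BT = 0.08617 × 538 K = 46.3595 meV.
n₂/n₃ = exp[−(E₂−E₃)/kT] = exp(−(-55 meV)/(46.3595 meV)) = exp(1.18638) = 3.275.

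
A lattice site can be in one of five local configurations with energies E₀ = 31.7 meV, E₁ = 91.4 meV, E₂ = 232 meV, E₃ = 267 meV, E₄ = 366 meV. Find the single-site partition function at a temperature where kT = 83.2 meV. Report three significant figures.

Eᵢ/kT = 0.38101, 1.0986, 2.7885, 3.2091, 4.3990.
Z = Σ e^(−Eᵢ/kT) = e^(−0.38101) + e^(−1.0986) + e^(−2.7885) + e^(−3.2091) + e^(−4.3990) = 0.68317 + 0.33334 + 0.061513 + 0.040393 + 0.012290 = 1.1307.

Z = 1.13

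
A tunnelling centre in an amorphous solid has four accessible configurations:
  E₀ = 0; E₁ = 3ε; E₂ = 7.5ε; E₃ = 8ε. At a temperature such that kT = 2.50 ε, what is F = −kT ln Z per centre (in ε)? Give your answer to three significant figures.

-0.826 ε

Eᵢ/kT = 0, 1.2000, 3.0000, 3.2000.
Z = Σ e^(−Eᵢ/kT) = e^(−0) + e^(−1.2000) + e^(−3.0000) + e^(−3.2000) = 1.0000 + 0.30119 + 0.049787 + 0.040762 = 1.3917.
F = −kT ln Z = −2.50 × ln(1.3917) = −2.50 × 0.33053 = -0.826 ε.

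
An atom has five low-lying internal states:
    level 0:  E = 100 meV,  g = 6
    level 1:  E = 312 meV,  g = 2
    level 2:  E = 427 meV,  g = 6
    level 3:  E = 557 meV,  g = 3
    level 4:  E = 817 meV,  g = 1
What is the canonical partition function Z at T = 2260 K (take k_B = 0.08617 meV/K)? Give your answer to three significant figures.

k_BT = 0.08617 × 2260 K = 194.74 meV.
Eᵢ/kT = 0.51351, 1.6021, 2.1927, 2.8602, 4.1953.
Z = Σ gᵢe^(−Eᵢ/kT) = 6·e^(−0.51351) + 2·e^(−1.6021) + 6·e^(−2.1927) + 3·e^(−2.8602) + 1·e^(−4.1953) = 3.5903 + 0.40295 + 0.66969 + 0.17177 + 0.015066 = 4.8498.

Z = 4.85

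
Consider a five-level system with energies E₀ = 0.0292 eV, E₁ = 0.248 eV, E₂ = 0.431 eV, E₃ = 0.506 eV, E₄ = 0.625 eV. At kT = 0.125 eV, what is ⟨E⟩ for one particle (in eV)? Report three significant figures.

Eᵢ/kT = 0.23360, 1.9840, 3.4480, 4.0480, 5.0000.
Z = Σ e^(−Eᵢ/kT) = e^(−0.23360) + e^(−1.9840) + e^(−3.4480) + e^(−4.0480) + e^(−5.0000) = 0.79168 + 0.13752 + 0.031809 + 0.017457 + 0.0067379 = 0.98520.
⟨E⟩ = Σ Eᵢ e^(−Eᵢ/kT) / Z = (0.0292·0.79168 + 0.248·0.13752 + 0.431·0.031809 + 0.506·0.017457 + 0.625·0.0067379) / 0.98520 = 0.0852 eV.

0.0852 eV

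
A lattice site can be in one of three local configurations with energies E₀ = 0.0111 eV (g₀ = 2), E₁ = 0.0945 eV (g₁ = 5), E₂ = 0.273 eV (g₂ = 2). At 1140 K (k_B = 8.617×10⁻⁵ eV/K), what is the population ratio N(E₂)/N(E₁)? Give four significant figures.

k_BT = 8.617×10⁻⁵ × 1140 K = 0.0982338 eV.
n₂/n₁ = (g₂/g₁) exp[−(E₂−E₁)/kT] = (2/5) × exp(−(0.1785 eV)/(0.0982338 eV)) = (2/5) × exp(-1.81709) = 0.06500.

0.06500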